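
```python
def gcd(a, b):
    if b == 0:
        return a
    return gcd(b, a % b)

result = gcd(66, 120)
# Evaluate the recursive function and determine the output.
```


gcd(66, 120)
= gcd(120, 66 % 120) = gcd(120, 66)
= gcd(66, 120 % 66) = gcd(66, 54)
= gcd(54, 66 % 54) = gcd(54, 12)
= gcd(12, 54 % 12) = gcd(12, 6)
= gcd(6, 12 % 6) = gcd(6, 0)
b == 0, return a = 6


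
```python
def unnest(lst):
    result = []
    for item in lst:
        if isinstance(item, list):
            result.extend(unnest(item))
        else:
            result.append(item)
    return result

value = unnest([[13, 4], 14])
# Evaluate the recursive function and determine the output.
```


unnest([[13, 4], 14])
Processing each element:
  [13, 4] is a list -> unnest recursively -> [13, 4]
  14 is not a list -> append 14
= [13, 4, 14]


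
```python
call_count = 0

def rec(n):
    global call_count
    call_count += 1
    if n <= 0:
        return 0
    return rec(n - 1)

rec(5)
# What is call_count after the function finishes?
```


rec(5) calls rec(4) calls ... calls rec(0)
Total calls: 5 + 1 (for base case) = 6


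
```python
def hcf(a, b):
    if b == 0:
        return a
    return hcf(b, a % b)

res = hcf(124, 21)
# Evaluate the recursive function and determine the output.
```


hcf(124, 21)
= hcf(21, 124 % 21) = hcf(21, 19)
= hcf(19, 21 % 19) = hcf(19, 2)
= hcf(2, 19 % 2) = hcf(2, 1)
= hcf(1, 2 % 1) = hcf(1, 0)
b == 0, return a = 1


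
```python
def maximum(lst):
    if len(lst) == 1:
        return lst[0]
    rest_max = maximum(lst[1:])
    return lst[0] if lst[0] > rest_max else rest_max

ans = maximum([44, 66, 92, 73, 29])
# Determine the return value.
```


maximum([44, 66, 92, 73, 29])
= compare 44 with maximum([66, 92, 73, 29])
= compare 66 with maximum([92, 73, 29])
= compare 92 with maximum([73, 29])
= compare 73 with maximum([29])
Base: maximum([29]) = 29
compare 73 with 29: max = 73
compare 92 with 73: max = 92
compare 66 with 92: max = 92
compare 44 with 92: max = 92
= 92


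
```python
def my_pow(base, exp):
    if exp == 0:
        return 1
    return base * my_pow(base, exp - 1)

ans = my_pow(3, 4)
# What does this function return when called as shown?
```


my_pow(3, 4)
= 3 * my_pow(3, 3)
= 3 * 3 * my_pow(3, 2)
= 3 * 3 * 3 * my_pow(3, 1)
= 3 * 3 * 3 * 3 * my_pow(3, 0)
= 3 * 3 * 3 * 3 * 1
= 81


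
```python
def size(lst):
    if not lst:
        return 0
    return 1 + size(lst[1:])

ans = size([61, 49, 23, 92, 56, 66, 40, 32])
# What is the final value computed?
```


size([61, 49, 23, 92, 56, 66, 40, 32])
= 1 + size([49, 23, 92, 56, 66, 40, 32])
= 1 + 1 + size([23, 92, 56, 66, 40, 32])
= 1 + 1 + 1 + size([92, 56, 66, 40, 32])
= 1 + 1 + 1 + 1 + size([56, 66, 40, 32])
= 1 + 1 + 1 + 1 + 1 + size([66, 40, 32])
= 1 + 1 + 1 + 1 + 1 + 1 + size([40, 32])
= 1 + 1 + 1 + 1 + 1 + 1 + 1 + size([32])
= 1 + 1 + 1 + 1 + 1 + 1 + 1 + 1 + size([])
= 1 + 1 + 1 + 1 + 1 + 1 + 1 + 1 + 0
= 8


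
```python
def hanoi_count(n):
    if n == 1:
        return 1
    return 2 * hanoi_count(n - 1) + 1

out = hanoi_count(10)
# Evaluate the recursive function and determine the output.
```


hanoi_count(10)
= 2 * hanoi_count(9) + 1
= 2 * (2 * hanoi_count(8) + 1) + 1
= 2 * (2 * (2 * hanoi_count(7) + 1) + 1) + 1
= 2 * (2 * (2 * (2 * hanoi_count(6) + 1) + 1) + 1) + 1
= 2 * (2 * (2 * (2 * (2 * hanoi_count(5) + 1) + 1) + 1) + 1) + 1
= 2 * (2 * (2 * (2 * (2 * (2 * hanoi_count(4) + 1) + 1) + 1) + 1) + 1) + 1
= 2 * (2 * (2 * (2 * (2 * (2 * (2 * hanoi_count(3) + 1) + 1) + 1) + 1) + 1) + 1) + 1
= 2 * (2 * (2 * (2 * (2 * (2 * (2 * (2 * hanoi_count(2) + 1) + 1) + 1) + 1) + 1) + 1) + 1) + 1
= 2 * (2 * (2 * (2 * (2 * (2 * (2 * (2 * (2 * hanoi_count(1) + 1) + 1) + 1) + 1) + 1) + 1) + 1) + 1) + 1
Now compute bottom-up:
hanoi_count(1) = 1
hanoi_count(2) = 2 * 1 + 1 = 3
hanoi_count(3) = 2 * 3 + 1 = 7
hanoi_count(4) = 2 * 7 + 1 = 15
hanoi_count(5) = 2 * 15 + 1 = 31
hanoi_count(6) = 2 * 31 + 1 = 63
hanoi_count(7) = 2 * 63 + 1 = 127
hanoi_count(8) = 2 * 127 + 1 = 255
hanoi_count(9) = 2 * 255 + 1 = 511
hanoi_count(10) = 2 * 511 + 1 = 1023
= 1023


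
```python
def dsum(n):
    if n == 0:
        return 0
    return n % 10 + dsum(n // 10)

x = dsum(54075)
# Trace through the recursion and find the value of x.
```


dsum(54075)
= 5 + dsum(5407)
= 5 + 7 + dsum(540)
= 5 + 7 + 0 + dsum(54)
= 5 + 7 + 0 + 4 + dsum(5)
= 5 + 7 + 0 + 4 + 5 + dsum(0)
= 5 + 7 + 0 + 4 + 5 + 0
= 21


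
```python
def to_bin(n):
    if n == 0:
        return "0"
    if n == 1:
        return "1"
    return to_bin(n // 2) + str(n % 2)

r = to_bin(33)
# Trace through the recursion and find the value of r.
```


to_bin(33)
= to_bin(16) + "1"
= to_bin(8) + "0" + "1"
= to_bin(4) + "0" + "0" + "1"
= to_bin(2) + "0" + "0" + "0" + "1"
= to_bin(1) + "0" + "0" + "0" + "0" + "1"
= "1" + "0" + "0" + "0" + "0" + "1"
= "100001"


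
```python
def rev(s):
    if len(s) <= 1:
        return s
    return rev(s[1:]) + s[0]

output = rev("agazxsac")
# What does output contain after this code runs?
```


rev("agazxsac")
= rev("gazxsac") + "a"
= rev("azxsac") + "g" + "a"
= rev("zxsac") + "a" + "g" + "a"
= rev("xsac") + "z" + "a" + "g" + "a"
= rev("sac") + "x" + "z" + "a" + "g" + "a"
= rev("ac") + "s" + "x" + "z" + "a" + "g" + "a"
= rev("c") + "a" + "s" + "x" + "z" + "a" + "g" + "a"
= "c" + "a" + "s" + "x" + "z" + "a" + "g" + "a"
= "casxzaga"


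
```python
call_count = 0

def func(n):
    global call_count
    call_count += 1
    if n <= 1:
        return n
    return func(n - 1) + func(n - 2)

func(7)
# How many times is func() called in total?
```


func(7) calls func(6) and func(5); each non-base call branches into two more.
Let C(k) = total number of calls made by func(k), including the call to func(k) itself.
Base cases: C(0) = 1, C(1) = 1
Recurrence: C(k) = 1 + C(k-1) + C(k-2)
  C(2) = 1 + C(1) + C(0) = 1 + 1 + 1 = 3
  C(3) = 1 + C(2) + C(1) = 1 + 3 + 1 = 5
  C(4) = 1 + C(3) + C(2) = 1 + 5 + 3 = 9
  C(5) = 1 + C(4) + C(3) = 1 + 9 + 5 = 15
  C(6) = 1 + C(5) + C(4) = 1 + 15 + 9 = 25
  C(7) = 1 + C(6) + C(5) = 1 + 25 + 15 = 41
Total calls = C(7) = 41


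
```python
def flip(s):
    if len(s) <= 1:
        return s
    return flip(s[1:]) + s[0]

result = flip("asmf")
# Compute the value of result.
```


flip("asmf")
= flip("smf") + "a"
= flip("mf") + "s" + "a"
= flip("f") + "m" + "s" + "a"
= "f" + "m" + "s" + "a"
= "fmsa"


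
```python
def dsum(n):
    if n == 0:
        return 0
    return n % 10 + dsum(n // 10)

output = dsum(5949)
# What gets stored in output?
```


dsum(5949)
= 9 + dsum(594)
= 9 + 4 + dsum(59)
= 9 + 4 + 9 + dsum(5)
= 9 + 4 + 9 + 5 + dsum(0)
= 9 + 4 + 9 + 5 + 0
= 27


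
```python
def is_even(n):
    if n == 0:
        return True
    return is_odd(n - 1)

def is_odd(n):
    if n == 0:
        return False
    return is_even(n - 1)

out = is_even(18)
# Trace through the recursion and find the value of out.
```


is_even(18)
= is_odd(17)
= is_even(16)
= is_odd(15)
= is_even(14)
= is_odd(13)
= is_even(12)
= is_odd(11)
= is_even(10)
= is_odd(9)
= is_even(8)
= is_odd(7)
= is_even(6)
= is_odd(5)
= is_even(4)
= is_odd(3)
= is_even(2)
= is_odd(1)
= is_even(0)
n == 0: return True
= True


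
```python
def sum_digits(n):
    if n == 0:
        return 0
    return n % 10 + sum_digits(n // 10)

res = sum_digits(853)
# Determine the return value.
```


sum_digits(853)
= 3 + sum_digits(85)
= 3 + 5 + sum_digits(8)
= 3 + 5 + 8 + sum_digits(0)
= 3 + 5 + 8 + 0
= 16


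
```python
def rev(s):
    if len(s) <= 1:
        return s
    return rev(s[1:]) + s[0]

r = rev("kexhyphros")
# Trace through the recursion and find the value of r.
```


rev("kexhyphros")
= rev("exhyphros") + "k"
= rev("xhyphros") + "e" + "k"
= rev("hyphros") + "x" + "e" + "k"
= rev("yphros") + "h" + "x" + "e" + "k"
= rev("phros") + "y" + "h" + "x" + "e" + "k"
= rev("hros") + "p" + "y" + "h" + "x" + "e" + "k"
= rev("ros") + "h" + "p" + "y" + "h" + "x" + "e" + "k"
= rev("os") + "r" + "h" + "p" + "y" + "h" + "x" + "e" + "k"
= rev("s") + "o" + "r" + "h" + "p" + "y" + "h" + "x" + "e" + "k"
= "s" + "o" + "r" + "h" + "p" + "y" + "h" + "x" + "e" + "k"
= "sorhpyhxek"


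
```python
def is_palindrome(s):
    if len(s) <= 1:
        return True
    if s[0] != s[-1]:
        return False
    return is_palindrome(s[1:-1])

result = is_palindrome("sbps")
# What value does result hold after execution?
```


is_palindrome("sbps")
"sbps": s[0]='s' == s[-1]='s' -> is_palindrome("bp")
"bp": s[0]='b' != s[-1]='p' -> False
= False


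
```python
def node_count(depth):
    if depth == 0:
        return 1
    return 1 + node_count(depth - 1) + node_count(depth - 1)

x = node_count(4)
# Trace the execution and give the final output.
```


node_count(4)
= 1 + node_count(3) + node_count(3)
= 1 + 2 * node_count(3)
node_count(k) = 2^(k+1) - 1
node_count(0) = 1
node_count(1) = 3
node_count(2) = 7
node_count(3) = 15
node_count(4) = 31
node_count(4) = 2^5 - 1 = 31


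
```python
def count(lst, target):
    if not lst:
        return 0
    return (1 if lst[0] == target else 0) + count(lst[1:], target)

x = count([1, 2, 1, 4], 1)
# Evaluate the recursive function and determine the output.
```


count([1, 2, 1, 4], 1)
lst[0]=1 == 1: 1 + count([2, 1, 4], 1)
lst[0]=2 != 1: 0 + count([1, 4], 1)
lst[0]=1 == 1: 1 + count([4], 1)
lst[0]=4 != 1: 0 + count([], 1)
= 2


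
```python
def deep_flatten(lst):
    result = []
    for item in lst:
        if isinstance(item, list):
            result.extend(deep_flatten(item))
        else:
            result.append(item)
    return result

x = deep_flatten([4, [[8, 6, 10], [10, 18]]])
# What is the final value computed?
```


deep_flatten([4, [[8, 6, 10], [10, 18]]])
Processing each element:
  4 is not a list -> append 4
  [[8, 6, 10], [10, 18]] is a list -> deep_flatten recursively -> [8, 6, 10, 10, 18]
= [4, 8, 6, 10, 10, 18]


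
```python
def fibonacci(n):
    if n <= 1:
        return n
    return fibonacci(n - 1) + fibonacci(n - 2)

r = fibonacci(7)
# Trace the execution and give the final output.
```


fibonacci(7)
= fibonacci(6) + fibonacci(5)
= (fibonacci(5) + fibonacci(4)) + fibonacci(5)
Computing bottom-up: fibonacci(0)=0, fibonacci(1)=1, fibonacci(2)=1, fibonacci(3)=2, fibonacci(4)=3, fibonacci(5)=5, fibonacci(6)=8, fibonacci(7)=13
= 13


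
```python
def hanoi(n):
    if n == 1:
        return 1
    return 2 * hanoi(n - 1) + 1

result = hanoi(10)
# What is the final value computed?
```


hanoi(10)
= 2 * hanoi(9) + 1
= 2 * (2 * hanoi(8) + 1) + 1
= 2 * (2 * (2 * hanoi(7) + 1) + 1) + 1
= 2 * (2 * (2 * (2 * hanoi(6) + 1) + 1) + 1) + 1
= 2 * (2 * (2 * (2 * (2 * hanoi(5) + 1) + 1) + 1) + 1) + 1
= 2 * (2 * (2 * (2 * (2 * (2 * hanoi(4) + 1) + 1) + 1) + 1) + 1) + 1
= 2 * (2 * (2 * (2 * (2 * (2 * (2 * hanoi(3) + 1) + 1) + 1) + 1) + 1) + 1) + 1
= 2 * (2 * (2 * (2 * (2 * (2 * (2 * (2 * hanoi(2) + 1) + 1) + 1) + 1) + 1) + 1) + 1) + 1
= 2 * (2 * (2 * (2 * (2 * (2 * (2 * (2 * (2 * hanoi(1) + 1) + 1) + 1) + 1) + 1) + 1) + 1) + 1) + 1
Now compute bottom-up:
hanoi(1) = 1
hanoi(2) = 2 * 1 + 1 = 3
hanoi(3) = 2 * 3 + 1 = 7
hanoi(4) = 2 * 7 + 1 = 15
hanoi(5) = 2 * 15 + 1 = 31
hanoi(6) = 2 * 31 + 1 = 63
hanoi(7) = 2 * 63 + 1 = 127
hanoi(8) = 2 * 127 + 1 = 255
hanoi(9) = 2 * 255 + 1 = 511
hanoi(10) = 2 * 511 + 1 = 1023
= 1023


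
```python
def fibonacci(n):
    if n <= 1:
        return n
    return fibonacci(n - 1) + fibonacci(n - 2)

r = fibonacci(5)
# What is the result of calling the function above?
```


fibonacci(5)
= fibonacci(4) + fibonacci(3)
= (fibonacci(3) + fibonacci(2)) + fibonacci(3)
Computing bottom-up: fibonacci(0)=0, fibonacci(1)=1, fibonacci(2)=1, fibonacci(3)=2, fibonacci(4)=3, fibonacci(5)=5
= 5


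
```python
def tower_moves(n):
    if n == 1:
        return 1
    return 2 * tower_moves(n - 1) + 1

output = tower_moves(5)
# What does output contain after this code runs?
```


tower_moves(5)
= 2 * tower_moves(4) + 1
= 2 * (2 * tower_moves(3) + 1) + 1
= 2 * (2 * (2 * tower_moves(2) + 1) + 1) + 1
= 2 * (2 * (2 * (2 * tower_moves(1) + 1) + 1) + 1) + 1
Now compute bottom-up:
tower_moves(1) = 1
tower_moves(2) = 2 * 1 + 1 = 3
tower_moves(3) = 2 * 3 + 1 = 7
tower_moves(4) = 2 * 7 + 1 = 15
tower_moves(5) = 2 * 15 + 1 = 31
= 31


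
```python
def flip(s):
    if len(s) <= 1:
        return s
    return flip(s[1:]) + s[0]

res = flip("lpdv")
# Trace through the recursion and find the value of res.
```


flip("lpdv")
= flip("pdv") + "l"
= flip("dv") + "p" + "l"
= flip("v") + "d" + "p" + "l"
= "v" + "d" + "p" + "l"
= "vdpl"


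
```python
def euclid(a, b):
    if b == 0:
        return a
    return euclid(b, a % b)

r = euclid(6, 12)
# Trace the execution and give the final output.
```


euclid(6, 12)
= euclid(12, 6 % 12) = euclid(12, 6)
= euclid(6, 12 % 6) = euclid(6, 0)
b == 0, return a = 6


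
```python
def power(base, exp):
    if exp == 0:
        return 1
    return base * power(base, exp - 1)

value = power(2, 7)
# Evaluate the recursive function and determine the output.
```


power(2, 7)
= 2 * power(2, 6)
= 2 * 2 * power(2, 5)
= 2 * 2 * 2 * power(2, 4)
= 2 * 2 * 2 * 2 * power(2, 3)
= 2 * 2 * 2 * 2 * 2 * power(2, 2)
= 2 * 2 * 2 * 2 * 2 * 2 * power(2, 1)
= 2 * 2 * 2 * 2 * 2 * 2 * 2 * power(2, 0)
= 2 * 2 * 2 * 2 * 2 * 2 * 2 * 1
= 128


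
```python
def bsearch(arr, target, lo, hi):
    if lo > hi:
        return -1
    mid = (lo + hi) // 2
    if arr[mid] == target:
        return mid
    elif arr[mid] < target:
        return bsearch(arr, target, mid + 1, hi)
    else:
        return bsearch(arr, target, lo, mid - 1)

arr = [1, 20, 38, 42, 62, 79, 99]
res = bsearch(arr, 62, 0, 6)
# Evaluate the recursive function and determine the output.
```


bsearch(arr, 62, 0, 6)
lo=0, hi=6, mid=3, arr[mid]=42
42 < 62, search right half
lo=4, hi=6, mid=5, arr[mid]=79
79 > 62, search left half
lo=4, hi=4, mid=4, arr[mid]=62
arr[4] == 62, found at index 4
= 4


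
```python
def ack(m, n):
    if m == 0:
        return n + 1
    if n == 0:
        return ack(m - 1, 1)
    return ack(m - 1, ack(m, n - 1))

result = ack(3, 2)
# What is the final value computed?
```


ack(3, 2)
= ack(2, ack(3, 1))
First compute ack(3, 1) = 13
= ack(2, 13)
= 29


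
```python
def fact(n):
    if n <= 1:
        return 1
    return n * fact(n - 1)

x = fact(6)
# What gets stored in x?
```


fact(6)
= 6 * fact(5)
= 6 * 5 * fact(4)
= 6 * 5 * 4 * fact(3)
= 6 * 5 * 4 * 3 * fact(2)
= 6 * 5 * 4 * 3 * 2 * fact(1)
= 6 * 5 * 4 * 3 * 2 * 1
= 720


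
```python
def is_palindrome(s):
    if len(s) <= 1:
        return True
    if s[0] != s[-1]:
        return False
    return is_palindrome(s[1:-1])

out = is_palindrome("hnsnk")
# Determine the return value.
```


is_palindrome("hnsnk")
"hnsnk": s[0]='h' != s[-1]='k' -> False
= False


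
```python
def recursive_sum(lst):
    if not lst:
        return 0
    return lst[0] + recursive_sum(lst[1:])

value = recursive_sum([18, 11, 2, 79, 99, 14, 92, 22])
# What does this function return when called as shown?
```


recursive_sum([18, 11, 2, 79, 99, 14, 92, 22])
= 18 + recursive_sum([11, 2, 79, 99, 14, 92, 22])
= 18 + 11 + recursive_sum([2, 79, 99, 14, 92, 22])
= 18 + 11 + 2 + recursive_sum([79, 99, 14, 92, 22])
= 18 + 11 + 2 + 79 + recursive_sum([99, 14, 92, 22])
= 18 + 11 + 2 + 79 + 99 + recursive_sum([14, 92, 22])
= 18 + 11 + 2 + 79 + 99 + 14 + recursive_sum([92, 22])
= 18 + 11 + 2 + 79 + 99 + 14 + 92 + recursive_sum([22])
= 18 + 11 + 2 + 79 + 99 + 14 + 92 + 22 + recursive_sum([])
= 18 + 11 + 2 + 79 + 99 + 14 + 92 + 22 + 0
= 337


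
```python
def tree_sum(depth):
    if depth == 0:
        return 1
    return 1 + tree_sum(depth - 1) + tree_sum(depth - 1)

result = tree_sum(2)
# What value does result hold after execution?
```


tree_sum(2)
= 1 + tree_sum(1) + tree_sum(1)
= 1 + 2 * tree_sum(1)
tree_sum(k) = 2^(k+1) - 1
tree_sum(0) = 1
tree_sum(1) = 3
tree_sum(2) = 7
tree_sum(2) = 2^3 - 1 = 7


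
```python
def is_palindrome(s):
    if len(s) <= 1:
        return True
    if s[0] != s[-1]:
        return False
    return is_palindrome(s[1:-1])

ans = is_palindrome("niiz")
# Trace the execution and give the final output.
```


is_palindrome("niiz")
"niiz": s[0]='n' != s[-1]='z' -> False
= False


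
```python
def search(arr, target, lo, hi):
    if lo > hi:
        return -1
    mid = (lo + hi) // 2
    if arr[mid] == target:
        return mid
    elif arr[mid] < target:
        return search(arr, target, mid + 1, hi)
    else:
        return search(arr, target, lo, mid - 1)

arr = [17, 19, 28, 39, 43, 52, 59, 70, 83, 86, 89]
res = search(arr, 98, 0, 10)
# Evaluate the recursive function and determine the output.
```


search(arr, 98, 0, 10)
lo=0, hi=10, mid=5, arr[mid]=52
52 < 98, search right half
lo=6, hi=10, mid=8, arr[mid]=83
83 < 98, search right half
lo=9, hi=10, mid=9, arr[mid]=86
86 < 98, search right half
lo=10, hi=10, mid=10, arr[mid]=89
89 < 98, search right half
lo > hi, target not found, return -1
= -1


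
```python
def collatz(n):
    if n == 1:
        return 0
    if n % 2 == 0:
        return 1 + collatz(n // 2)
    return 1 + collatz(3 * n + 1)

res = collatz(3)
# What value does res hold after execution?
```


collatz(3)
3 is odd -> 3*3+1 = 10 -> collatz(10)
10 is even -> collatz(5)
5 is odd -> 3*5+1 = 16 -> collatz(16)
16 is even -> collatz(8)
8 is even -> collatz(4)
4 is even -> collatz(2)
2 is even -> collatz(1)
Reached 1 after 7 steps
= 7


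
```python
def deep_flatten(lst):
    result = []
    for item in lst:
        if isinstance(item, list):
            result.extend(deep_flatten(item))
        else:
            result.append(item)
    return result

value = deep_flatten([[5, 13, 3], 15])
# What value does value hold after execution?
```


deep_flatten([[5, 13, 3], 15])
Processing each element:
  [5, 13, 3] is a list -> deep_flatten recursively -> [5, 13, 3]
  15 is not a list -> append 15
= [5, 13, 3, 15]


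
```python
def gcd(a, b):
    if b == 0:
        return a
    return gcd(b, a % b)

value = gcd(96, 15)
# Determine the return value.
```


gcd(96, 15)
= gcd(15, 96 % 15) = gcd(15, 6)
= gcd(6, 15 % 6) = gcd(6, 3)
= gcd(3, 6 % 3) = gcd(3, 0)
b == 0, return a = 3


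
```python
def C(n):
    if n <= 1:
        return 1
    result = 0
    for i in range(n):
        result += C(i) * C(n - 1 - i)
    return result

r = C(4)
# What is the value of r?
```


C(4)
= sum of C(i) * C(4-1-i) for i in 0..3
First compute sub-values bottom-up:
  C(0) = 1, C(1) = 1
  C(2) = 1*1 + 1*1 = 2
  C(3) = 1*2 + 1*1 + 2*1 = 5
Now C(4):
  C(0)*C(3) = 1*5 = 5
  C(1)*C(2) = 1*2 = 2
  C(2)*C(1) = 2*1 = 2
  C(3)*C(0) = 5*1 = 5
= 5 + 2 + 2 + 5
= 14


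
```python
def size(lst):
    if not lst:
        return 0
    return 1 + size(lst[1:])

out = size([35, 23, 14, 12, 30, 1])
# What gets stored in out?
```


size([35, 23, 14, 12, 30, 1])
= 1 + size([23, 14, 12, 30, 1])
= 1 + 1 + size([14, 12, 30, 1])
= 1 + 1 + 1 + size([12, 30, 1])
= 1 + 1 + 1 + 1 + size([30, 1])
= 1 + 1 + 1 + 1 + 1 + size([1])
= 1 + 1 + 1 + 1 + 1 + 1 + size([])
= 1 + 1 + 1 + 1 + 1 + 1 + 0
= 6


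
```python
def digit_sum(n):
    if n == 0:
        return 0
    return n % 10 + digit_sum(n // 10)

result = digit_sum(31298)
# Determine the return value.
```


digit_sum(31298)
= 8 + digit_sum(3129)
= 8 + 9 + digit_sum(312)
= 8 + 9 + 2 + digit_sum(31)
= 8 + 9 + 2 + 1 + digit_sum(3)
= 8 + 9 + 2 + 1 + 3 + digit_sum(0)
= 8 + 9 + 2 + 1 + 3 + 0
= 23


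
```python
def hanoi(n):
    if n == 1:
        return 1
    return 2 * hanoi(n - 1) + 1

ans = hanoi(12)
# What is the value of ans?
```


hanoi(12)
= 2 * hanoi(11) + 1
= 2 * (2 * hanoi(10) + 1) + 1
= 2 * (2 * (2 * hanoi(9) + 1) + 1) + 1
= 2 * (2 * (2 * (2 * hanoi(8) + 1) + 1) + 1) + 1
= 2 * (2 * (2 * (2 * (2 * hanoi(7) + 1) + 1) + 1) + 1) + 1
= 2 * (2 * (2 * (2 * (2 * (2 * hanoi(6) + 1) + 1) + 1) + 1) + 1) + 1
= 2 * (2 * (2 * (2 * (2 * (2 * (2 * hanoi(5) + 1) + 1) + 1) + 1) + 1) + 1) + 1
= 2 * (2 * (2 * (2 * (2 * (2 * (2 * (2 * hanoi(4) + 1) + 1) + 1) + 1) + 1) + 1) + 1) + 1
= 2 * (2 * (2 * (2 * (2 * (2 * (2 * (2 * (2 * hanoi(3) + 1) + 1) + 1) + 1) + 1) + 1) + 1) + 1) + 1
= 2 * (2 * (2 * (2 * (2 * (2 * (2 * (2 * (2 * (2 * hanoi(2) + 1) + 1) + 1) + 1) + 1) + 1) + 1) + 1) + 1) + 1
= 2 * (2 * (2 * (2 * (2 * (2 * (2 * (2 * (2 * (2 * (2 * hanoi(1) + 1) + 1) + 1) + 1) + 1) + 1) + 1) + 1) + 1) + 1) + 1
Now compute bottom-up:
hanoi(1) = 1
hanoi(2) = 2 * 1 + 1 = 3
hanoi(3) = 2 * 3 + 1 = 7
hanoi(4) = 2 * 7 + 1 = 15
hanoi(5) = 2 * 15 + 1 = 31
hanoi(6) = 2 * 31 + 1 = 63
hanoi(7) = 2 * 63 + 1 = 127
hanoi(8) = 2 * 127 + 1 = 255
hanoi(9) = 2 * 255 + 1 = 511
hanoi(10) = 2 * 511 + 1 = 1023
hanoi(11) = 2 * 1023 + 1 = 2047
hanoi(12) = 2 * 2047 + 1 = 4095
= 4095


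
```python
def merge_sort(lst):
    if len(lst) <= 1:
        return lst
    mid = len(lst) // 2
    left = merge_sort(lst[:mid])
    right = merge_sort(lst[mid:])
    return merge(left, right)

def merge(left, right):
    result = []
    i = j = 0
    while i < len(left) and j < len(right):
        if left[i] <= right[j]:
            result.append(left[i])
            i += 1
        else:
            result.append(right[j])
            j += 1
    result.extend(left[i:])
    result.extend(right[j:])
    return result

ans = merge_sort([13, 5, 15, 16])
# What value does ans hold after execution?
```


merge_sort([13, 5, 15, 16])
Split into [13, 5] and [15, 16]
Left sorted: [5, 13]
Right sorted: [15, 16]
Merge [5, 13] and [15, 16]
= [5, 13, 15, 16]


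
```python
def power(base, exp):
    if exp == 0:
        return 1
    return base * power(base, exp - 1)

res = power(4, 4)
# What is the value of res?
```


power(4, 4)
= 4 * power(4, 3)
= 4 * 4 * power(4, 2)
= 4 * 4 * 4 * power(4, 1)
= 4 * 4 * 4 * 4 * power(4, 0)
= 4 * 4 * 4 * 4 * 1
= 256


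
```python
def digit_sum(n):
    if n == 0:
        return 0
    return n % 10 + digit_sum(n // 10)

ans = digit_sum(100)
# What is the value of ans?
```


digit_sum(100)
= 0 + digit_sum(10)
= 0 + 0 + digit_sum(1)
= 0 + 0 + 1 + digit_sum(0)
= 0 + 0 + 1 + 0
= 1


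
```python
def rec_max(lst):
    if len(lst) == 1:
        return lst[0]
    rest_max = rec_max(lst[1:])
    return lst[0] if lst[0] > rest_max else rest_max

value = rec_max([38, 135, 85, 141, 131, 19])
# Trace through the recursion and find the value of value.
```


rec_max([38, 135, 85, 141, 131, 19])
= compare 38 with rec_max([135, 85, 141, 131, 19])
= compare 135 with rec_max([85, 141, 131, 19])
= compare 85 with rec_max([141, 131, 19])
= compare 141 with rec_max([131, 19])
= compare 131 with rec_max([19])
Base: rec_max([19]) = 19
compare 131 with 19: max = 131
compare 141 with 131: max = 141
compare 85 with 141: max = 141
compare 135 with 141: max = 141
compare 38 with 141: max = 141
= 141


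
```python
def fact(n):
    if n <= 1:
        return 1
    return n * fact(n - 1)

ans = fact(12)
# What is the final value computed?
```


fact(12)
= 12 * fact(11)
= 12 * 11 * fact(10)
= 12 * 11 * 10 * fact(9)
= 12 * 11 * 10 * 9 * fact(8)
= 12 * 11 * 10 * 9 * 8 * fact(7)
= 12 * 11 * 10 * 9 * 8 * 7 * fact(6)
= 12 * 11 * 10 * 9 * 8 * 7 * 6 * fact(5)
= 12 * 11 * 10 * 9 * 8 * 7 * 6 * 5 * fact(4)
= 12 * 11 * 10 * 9 * 8 * 7 * 6 * 5 * 4 * fact(3)
= 12 * 11 * 10 * 9 * 8 * 7 * 6 * 5 * 4 * 3 * fact(2)
= 12 * 11 * 10 * 9 * 8 * 7 * 6 * 5 * 4 * 3 * 2 * fact(1)
= 12 * 11 * 10 * 9 * 8 * 7 * 6 * 5 * 4 * 3 * 2 * 1
= 479001600


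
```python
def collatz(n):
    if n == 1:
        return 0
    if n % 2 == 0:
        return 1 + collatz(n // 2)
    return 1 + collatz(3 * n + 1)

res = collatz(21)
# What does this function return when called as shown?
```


collatz(21)
21 is odd -> 3*21+1 = 64 -> collatz(64)
64 is even -> collatz(32)
32 is even -> collatz(16)
16 is even -> collatz(8)
8 is even -> collatz(4)
4 is even -> collatz(2)
2 is even -> collatz(1)
Reached 1 after 7 steps
= 7


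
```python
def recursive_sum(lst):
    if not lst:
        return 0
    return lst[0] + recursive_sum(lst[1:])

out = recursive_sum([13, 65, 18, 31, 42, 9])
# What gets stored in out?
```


recursive_sum([13, 65, 18, 31, 42, 9])
= 13 + recursive_sum([65, 18, 31, 42, 9])
= 13 + 65 + recursive_sum([18, 31, 42, 9])
= 13 + 65 + 18 + recursive_sum([31, 42, 9])
= 13 + 65 + 18 + 31 + recursive_sum([42, 9])
= 13 + 65 + 18 + 31 + 42 + recursive_sum([9])
= 13 + 65 + 18 + 31 + 42 + 9 + recursive_sum([])
= 13 + 65 + 18 + 31 + 42 + 9 + 0
= 178


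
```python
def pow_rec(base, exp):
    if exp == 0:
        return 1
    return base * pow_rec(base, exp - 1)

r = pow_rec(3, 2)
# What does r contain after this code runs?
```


pow_rec(3, 2)
= 3 * pow_rec(3, 1)
= 3 * 3 * pow_rec(3, 0)
= 3 * 3 * 1
= 9


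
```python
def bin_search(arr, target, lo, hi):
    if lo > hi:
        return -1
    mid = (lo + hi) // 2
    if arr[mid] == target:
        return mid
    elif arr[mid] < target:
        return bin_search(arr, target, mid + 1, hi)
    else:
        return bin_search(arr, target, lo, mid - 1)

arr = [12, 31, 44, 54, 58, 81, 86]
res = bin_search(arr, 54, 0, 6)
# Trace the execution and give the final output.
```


bin_search(arr, 54, 0, 6)
lo=0, hi=6, mid=3, arr[mid]=54
arr[3] == 54, found at index 3
= 3


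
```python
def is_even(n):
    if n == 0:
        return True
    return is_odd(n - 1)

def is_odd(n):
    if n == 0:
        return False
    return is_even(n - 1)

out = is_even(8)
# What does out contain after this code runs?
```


is_even(8)
= is_odd(7)
= is_even(6)
= is_odd(5)
= is_even(4)
= is_odd(3)
= is_even(2)
= is_odd(1)
= is_even(0)
n == 0: return True
= True


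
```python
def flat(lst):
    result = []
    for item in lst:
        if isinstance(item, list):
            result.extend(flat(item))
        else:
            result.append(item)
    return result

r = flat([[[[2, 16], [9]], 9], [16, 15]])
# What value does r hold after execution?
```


flat([[[[2, 16], [9]], 9], [16, 15]])
Processing each element:
  [[[2, 16], [9]], 9] is a list -> flat recursively -> [2, 16, 9, 9]
  [16, 15] is a list -> flat recursively -> [16, 15]
= [2, 16, 9, 9, 16, 15]


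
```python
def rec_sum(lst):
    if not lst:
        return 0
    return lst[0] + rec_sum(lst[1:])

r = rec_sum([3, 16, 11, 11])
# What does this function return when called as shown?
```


rec_sum([3, 16, 11, 11])
= 3 + rec_sum([16, 11, 11])
= 3 + 16 + rec_sum([11, 11])
= 3 + 16 + 11 + rec_sum([11])
= 3 + 16 + 11 + 11 + rec_sum([])
= 3 + 16 + 11 + 11 + 0
= 41


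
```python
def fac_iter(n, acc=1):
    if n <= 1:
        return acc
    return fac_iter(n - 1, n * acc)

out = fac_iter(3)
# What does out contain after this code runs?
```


fac_iter(3, 1)
= fac_iter(2, 3 * 1) = fac_iter(2, 3)
= fac_iter(1, 2 * 3) = fac_iter(1, 6)
n <= 1, return acc = 6


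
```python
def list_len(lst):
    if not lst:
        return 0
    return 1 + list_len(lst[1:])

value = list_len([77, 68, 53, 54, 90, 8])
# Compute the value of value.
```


list_len([77, 68, 53, 54, 90, 8])
= 1 + list_len([68, 53, 54, 90, 8])
= 1 + 1 + list_len([53, 54, 90, 8])
= 1 + 1 + 1 + list_len([54, 90, 8])
= 1 + 1 + 1 + 1 + list_len([90, 8])
= 1 + 1 + 1 + 1 + 1 + list_len([8])
= 1 + 1 + 1 + 1 + 1 + 1 + list_len([])
= 1 + 1 + 1 + 1 + 1 + 1 + 0
= 6


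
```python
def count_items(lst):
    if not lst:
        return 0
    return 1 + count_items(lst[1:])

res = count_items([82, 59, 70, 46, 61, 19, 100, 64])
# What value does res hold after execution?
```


count_items([82, 59, 70, 46, 61, 19, 100, 64])
= 1 + count_items([59, 70, 46, 61, 19, 100, 64])
= 1 + 1 + count_items([70, 46, 61, 19, 100, 64])
= 1 + 1 + 1 + count_items([46, 61, 19, 100, 64])
= 1 + 1 + 1 + 1 + count_items([61, 19, 100, 64])
= 1 + 1 + 1 + 1 + 1 + count_items([19, 100, 64])
= 1 + 1 + 1 + 1 + 1 + 1 + count_items([100, 64])
= 1 + 1 + 1 + 1 + 1 + 1 + 1 + count_items([64])
= 1 + 1 + 1 + 1 + 1 + 1 + 1 + 1 + count_items([])
= 1 + 1 + 1 + 1 + 1 + 1 + 1 + 1 + 0
= 8


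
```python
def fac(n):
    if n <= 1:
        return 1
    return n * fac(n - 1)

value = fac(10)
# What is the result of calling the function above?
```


fac(10)
= 10 * fac(9)
= 10 * 9 * fac(8)
= 10 * 9 * 8 * fac(7)
= 10 * 9 * 8 * 7 * fac(6)
= 10 * 9 * 8 * 7 * 6 * fac(5)
= 10 * 9 * 8 * 7 * 6 * 5 * fac(4)
= 10 * 9 * 8 * 7 * 6 * 5 * 4 * fac(3)
= 10 * 9 * 8 * 7 * 6 * 5 * 4 * 3 * fac(2)
= 10 * 9 * 8 * 7 * 6 * 5 * 4 * 3 * 2 * fac(1)
= 10 * 9 * 8 * 7 * 6 * 5 * 4 * 3 * 2 * 1
= 3628800


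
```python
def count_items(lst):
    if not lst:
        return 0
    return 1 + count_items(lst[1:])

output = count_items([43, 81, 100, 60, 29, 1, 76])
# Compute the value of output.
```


count_items([43, 81, 100, 60, 29, 1, 76])
= 1 + count_items([81, 100, 60, 29, 1, 76])
= 1 + 1 + count_items([100, 60, 29, 1, 76])
= 1 + 1 + 1 + count_items([60, 29, 1, 76])
= 1 + 1 + 1 + 1 + count_items([29, 1, 76])
= 1 + 1 + 1 + 1 + 1 + count_items([1, 76])
= 1 + 1 + 1 + 1 + 1 + 1 + count_items([76])
= 1 + 1 + 1 + 1 + 1 + 1 + 1 + count_items([])
= 1 + 1 + 1 + 1 + 1 + 1 + 1 + 0
= 7


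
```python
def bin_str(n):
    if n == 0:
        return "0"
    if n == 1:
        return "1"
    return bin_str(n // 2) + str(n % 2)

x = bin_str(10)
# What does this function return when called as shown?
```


bin_str(10)
= bin_str(5) + "0"
= bin_str(2) + "1" + "0"
= bin_str(1) + "0" + "1" + "0"
= "1" + "0" + "1" + "0"
= "1010"


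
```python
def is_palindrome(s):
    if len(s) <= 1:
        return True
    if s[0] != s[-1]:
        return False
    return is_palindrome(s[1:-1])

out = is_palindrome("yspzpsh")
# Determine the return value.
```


is_palindrome("yspzpsh")
"yspzpsh": s[0]='y' != s[-1]='h' -> False
= False


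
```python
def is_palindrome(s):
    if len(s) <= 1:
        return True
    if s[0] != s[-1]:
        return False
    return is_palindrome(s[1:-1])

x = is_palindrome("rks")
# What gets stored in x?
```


is_palindrome("rks")
"rks": s[0]='r' != s[-1]='s' -> False
= False


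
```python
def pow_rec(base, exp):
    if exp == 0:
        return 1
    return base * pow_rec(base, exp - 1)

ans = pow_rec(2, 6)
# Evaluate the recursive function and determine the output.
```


pow_rec(2, 6)
= 2 * pow_rec(2, 5)
= 2 * 2 * pow_rec(2, 4)
= 2 * 2 * 2 * pow_rec(2, 3)
= 2 * 2 * 2 * 2 * pow_rec(2, 2)
= 2 * 2 * 2 * 2 * 2 * pow_rec(2, 1)
= 2 * 2 * 2 * 2 * 2 * 2 * pow_rec(2, 0)
= 2 * 2 * 2 * 2 * 2 * 2 * 1
= 64


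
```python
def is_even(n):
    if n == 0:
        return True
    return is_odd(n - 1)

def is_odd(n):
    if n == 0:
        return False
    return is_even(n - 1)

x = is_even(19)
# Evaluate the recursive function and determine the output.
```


is_even(19)
= is_odd(18)
= is_even(17)
= is_odd(16)
= is_even(15)
= is_odd(14)
= is_even(13)
= is_odd(12)
= is_even(11)
= is_odd(10)
= is_even(9)
= is_odd(8)
= is_even(7)
= is_odd(6)
= is_even(5)
= is_odd(4)
= is_even(3)
= is_odd(2)
= is_even(1)
= is_odd(0)
n == 0: return False
= False


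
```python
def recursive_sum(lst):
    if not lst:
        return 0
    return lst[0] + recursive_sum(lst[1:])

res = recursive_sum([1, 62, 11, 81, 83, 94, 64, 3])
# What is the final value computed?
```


recursive_sum([1, 62, 11, 81, 83, 94, 64, 3])
= 1 + recursive_sum([62, 11, 81, 83, 94, 64, 3])
= 1 + 62 + recursive_sum([11, 81, 83, 94, 64, 3])
= 1 + 62 + 11 + recursive_sum([81, 83, 94, 64, 3])
= 1 + 62 + 11 + 81 + recursive_sum([83, 94, 64, 3])
= 1 + 62 + 11 + 81 + 83 + recursive_sum([94, 64, 3])
= 1 + 62 + 11 + 81 + 83 + 94 + recursive_sum([64, 3])
= 1 + 62 + 11 + 81 + 83 + 94 + 64 + recursive_sum([3])
= 1 + 62 + 11 + 81 + 83 + 94 + 64 + 3 + recursive_sum([])
= 1 + 62 + 11 + 81 + 83 + 94 + 64 + 3 + 0
= 399


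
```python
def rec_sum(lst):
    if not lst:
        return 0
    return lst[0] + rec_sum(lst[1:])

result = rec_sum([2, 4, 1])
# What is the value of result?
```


rec_sum([2, 4, 1])
= 2 + rec_sum([4, 1])
= 2 + 4 + rec_sum([1])
= 2 + 4 + 1 + rec_sum([])
= 2 + 4 + 1 + 0
= 7


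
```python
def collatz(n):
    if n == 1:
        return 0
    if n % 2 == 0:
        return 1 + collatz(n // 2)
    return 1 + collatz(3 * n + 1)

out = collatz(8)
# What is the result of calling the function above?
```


collatz(8)
8 is even -> collatz(4)
4 is even -> collatz(2)
2 is even -> collatz(1)
Reached 1 after 3 steps
= 3


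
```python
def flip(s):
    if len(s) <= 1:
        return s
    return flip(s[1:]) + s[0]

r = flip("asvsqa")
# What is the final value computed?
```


flip("asvsqa")
= flip("svsqa") + "a"
= flip("vsqa") + "s" + "a"
= flip("sqa") + "v" + "s" + "a"
= flip("qa") + "s" + "v" + "s" + "a"
= flip("a") + "q" + "s" + "v" + "s" + "a"
= "a" + "q" + "s" + "v" + "s" + "a"
= "aqsvsa"


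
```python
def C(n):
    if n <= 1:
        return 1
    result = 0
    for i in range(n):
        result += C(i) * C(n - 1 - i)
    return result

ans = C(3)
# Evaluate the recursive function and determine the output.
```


C(3)
= sum of C(i) * C(3-1-i) for i in 0..2
First compute sub-values bottom-up:
  C(0) = 1, C(1) = 1
  C(2) = 1*1 + 1*1 = 2
Now C(3):
  C(0)*C(2) = 1*2 = 2
  C(1)*C(1) = 1*1 = 1
  C(2)*C(0) = 2*1 = 2
= 2 + 1 + 2
= 5


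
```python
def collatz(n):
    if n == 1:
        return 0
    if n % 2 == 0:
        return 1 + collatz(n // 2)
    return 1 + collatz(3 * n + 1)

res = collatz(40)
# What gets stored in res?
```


collatz(40)
40 is even -> collatz(20)
20 is even -> collatz(10)
10 is even -> collatz(5)
5 is odd -> 3*5+1 = 16 -> collatz(16)
16 is even -> collatz(8)
8 is even -> collatz(4)
4 is even -> collatz(2)
2 is even -> collatz(1)
Reached 1 after 8 steps
= 8


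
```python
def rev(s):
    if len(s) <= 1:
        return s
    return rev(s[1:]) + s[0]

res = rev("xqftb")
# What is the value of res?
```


rev("xqftb")
= rev("qftb") + "x"
= rev("ftb") + "q" + "x"
= rev("tb") + "f" + "q" + "x"
= rev("b") + "t" + "f" + "q" + "x"
= "b" + "t" + "f" + "q" + "x"
= "btfqx"


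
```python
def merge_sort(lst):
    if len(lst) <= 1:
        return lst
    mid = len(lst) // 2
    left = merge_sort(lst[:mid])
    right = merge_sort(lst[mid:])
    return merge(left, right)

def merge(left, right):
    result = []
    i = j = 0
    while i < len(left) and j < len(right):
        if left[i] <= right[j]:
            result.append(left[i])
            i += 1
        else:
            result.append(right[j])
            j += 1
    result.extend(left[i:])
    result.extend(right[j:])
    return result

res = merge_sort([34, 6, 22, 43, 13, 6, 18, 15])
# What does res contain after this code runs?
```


merge_sort([34, 6, 22, 43, 13, 6, 18, 15])
Split into [34, 6, 22, 43] and [13, 6, 18, 15]
Left sorted: [6, 22, 34, 43]
Right sorted: [6, 13, 15, 18]
Merge [6, 22, 34, 43] and [6, 13, 15, 18]
= [6, 6, 13, 15, 18, 22, 34, 43]


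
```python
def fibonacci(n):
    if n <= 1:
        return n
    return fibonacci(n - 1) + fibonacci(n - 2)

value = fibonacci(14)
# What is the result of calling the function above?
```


fibonacci(14)
= fibonacci(13) + fibonacci(12)
= (fibonacci(12) + fibonacci(11)) + fibonacci(12)
Computing bottom-up: fibonacci(0)=0, fibonacci(1)=1, fibonacci(2)=1, fibonacci(3)=2, fibonacci(4)=3, fibonacci(5)=5, fibonacci(6)=8, fibonacci(7)=13, fibonacci(8)=21, fibonacci(9)=34, fibonacci(10)=55, fibonacci(11)=89, fibonacci(12)=144, fibonacci(13)=233, fibonacci(14)=377
= 377


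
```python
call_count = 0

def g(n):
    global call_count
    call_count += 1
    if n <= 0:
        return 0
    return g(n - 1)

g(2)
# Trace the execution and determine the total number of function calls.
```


g(2) calls g(1) calls ... calls g(0)
Total calls: 2 + 1 (for base case) = 3


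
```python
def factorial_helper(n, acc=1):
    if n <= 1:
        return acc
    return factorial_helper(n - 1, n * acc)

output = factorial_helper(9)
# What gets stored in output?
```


factorial_helper(9, 1)
= factorial_helper(8, 9 * 1) = factorial_helper(8, 9)
= factorial_helper(7, 8 * 9) = factorial_helper(7, 72)
= factorial_helper(6, 7 * 72) = factorial_helper(6, 504)
= factorial_helper(5, 6 * 504) = factorial_helper(5, 3024)
= factorial_helper(4, 5 * 3024) = factorial_helper(4, 15120)
= factorial_helper(3, 4 * 15120) = factorial_helper(3, 60480)
= factorial_helper(2, 3 * 60480) = factorial_helper(2, 181440)
= factorial_helper(1, 2 * 181440) = factorial_helper(1, 362880)
n <= 1, return acc = 362880


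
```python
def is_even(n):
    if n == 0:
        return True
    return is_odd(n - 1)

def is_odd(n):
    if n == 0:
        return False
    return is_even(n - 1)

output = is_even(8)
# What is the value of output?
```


is_even(8)
= is_odd(7)
= is_even(6)
= is_odd(5)
= is_even(4)
= is_odd(3)
= is_even(2)
= is_odd(1)
= is_even(0)
n == 0: return True
= True


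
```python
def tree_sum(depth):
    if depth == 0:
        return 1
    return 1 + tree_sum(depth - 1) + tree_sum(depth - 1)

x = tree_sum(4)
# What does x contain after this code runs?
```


tree_sum(4)
= 1 + tree_sum(3) + tree_sum(3)
= 1 + 2 * tree_sum(3)
tree_sum(k) = 2^(k+1) - 1
tree_sum(0) = 1
tree_sum(1) = 3
tree_sum(2) = 7
tree_sum(3) = 15
tree_sum(4) = 31
tree_sum(4) = 2^5 - 1 = 31


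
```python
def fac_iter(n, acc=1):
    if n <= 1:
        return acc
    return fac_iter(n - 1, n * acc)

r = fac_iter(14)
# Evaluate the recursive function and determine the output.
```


fac_iter(14, 1)
= fac_iter(13, 14 * 1) = fac_iter(13, 14)
= fac_iter(12, 13 * 14) = fac_iter(12, 182)
= fac_iter(11, 12 * 182) = fac_iter(11, 2184)
= fac_iter(10, 11 * 2184) = fac_iter(10, 24024)
= fac_iter(9, 10 * 24024) = fac_iter(9, 240240)
= fac_iter(8, 9 * 240240) = fac_iter(8, 2162160)
= fac_iter(7, 8 * 2162160) = fac_iter(7, 17297280)
= fac_iter(6, 7 * 17297280) = fac_iter(6, 121080960)
= fac_iter(5, 6 * 121080960) = fac_iter(5, 726485760)
= fac_iter(4, 5 * 726485760) = fac_iter(4, 3632428800)
= fac_iter(3, 4 * 3632428800) = fac_iter(3, 14529715200)
= fac_iter(2, 3 * 14529715200) = fac_iter(2, 43589145600)
= fac_iter(1, 2 * 43589145600) = fac_iter(1, 87178291200)
n <= 1, return acc = 87178291200


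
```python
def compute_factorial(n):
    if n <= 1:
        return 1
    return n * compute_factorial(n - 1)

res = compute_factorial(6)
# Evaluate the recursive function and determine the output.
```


compute_factorial(6)
= 6 * compute_factorial(5)
= 6 * 5 * compute_factorial(4)
= 6 * 5 * 4 * compute_factorial(3)
= 6 * 5 * 4 * 3 * compute_factorial(2)
= 6 * 5 * 4 * 3 * 2 * compute_factorial(1)
= 6 * 5 * 4 * 3 * 2 * 1
= 720


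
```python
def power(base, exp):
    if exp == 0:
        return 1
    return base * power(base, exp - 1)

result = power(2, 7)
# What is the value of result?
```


power(2, 7)
= 2 * power(2, 6)
= 2 * 2 * power(2, 5)
= 2 * 2 * 2 * power(2, 4)
= 2 * 2 * 2 * 2 * power(2, 3)
= 2 * 2 * 2 * 2 * 2 * power(2, 2)
= 2 * 2 * 2 * 2 * 2 * 2 * power(2, 1)
= 2 * 2 * 2 * 2 * 2 * 2 * 2 * power(2, 0)
= 2 * 2 * 2 * 2 * 2 * 2 * 2 * 1
= 128


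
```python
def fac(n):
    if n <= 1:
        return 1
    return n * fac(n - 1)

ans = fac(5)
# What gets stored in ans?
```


fac(5)
= 5 * fac(4)
= 5 * 4 * fac(3)
= 5 * 4 * 3 * fac(2)
= 5 * 4 * 3 * 2 * fac(1)
= 5 * 4 * 3 * 2 * 1
= 120


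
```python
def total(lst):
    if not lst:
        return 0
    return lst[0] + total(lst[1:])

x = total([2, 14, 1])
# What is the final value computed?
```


total([2, 14, 1])
= 2 + total([14, 1])
= 2 + 14 + total([1])
= 2 + 14 + 1 + total([])
= 2 + 14 + 1 + 0
= 17


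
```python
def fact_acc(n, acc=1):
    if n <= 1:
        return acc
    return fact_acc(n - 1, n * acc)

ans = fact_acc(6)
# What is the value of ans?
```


fact_acc(6, 1)
= fact_acc(5, 6 * 1) = fact_acc(5, 6)
= fact_acc(4, 5 * 6) = fact_acc(4, 30)
= fact_acc(3, 4 * 30) = fact_acc(3, 120)
= fact_acc(2, 3 * 120) = fact_acc(2, 360)
= fact_acc(1, 2 * 360) = fact_acc(1, 720)
n <= 1, return acc = 720


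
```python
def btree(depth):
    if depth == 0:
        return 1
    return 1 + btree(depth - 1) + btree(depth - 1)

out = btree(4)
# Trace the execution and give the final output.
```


btree(4)
= 1 + btree(3) + btree(3)
= 1 + 2 * btree(3)
btree(k) = 2^(k+1) - 1
btree(0) = 1
btree(1) = 3
btree(2) = 7
btree(3) = 15
btree(4) = 31
btree(4) = 2^5 - 1 = 31


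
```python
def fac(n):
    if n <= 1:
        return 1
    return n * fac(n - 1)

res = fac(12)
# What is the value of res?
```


fac(12)
= 12 * fac(11)
= 12 * 11 * fac(10)
= 12 * 11 * 10 * fac(9)
= 12 * 11 * 10 * 9 * fac(8)
= 12 * 11 * 10 * 9 * 8 * fac(7)
= 12 * 11 * 10 * 9 * 8 * 7 * fac(6)
= 12 * 11 * 10 * 9 * 8 * 7 * 6 * fac(5)
= 12 * 11 * 10 * 9 * 8 * 7 * 6 * 5 * fac(4)
= 12 * 11 * 10 * 9 * 8 * 7 * 6 * 5 * 4 * fac(3)
= 12 * 11 * 10 * 9 * 8 * 7 * 6 * 5 * 4 * 3 * fac(2)
= 12 * 11 * 10 * 9 * 8 * 7 * 6 * 5 * 4 * 3 * 2 * fac(1)
= 12 * 11 * 10 * 9 * 8 * 7 * 6 * 5 * 4 * 3 * 2 * 1
= 479001600
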